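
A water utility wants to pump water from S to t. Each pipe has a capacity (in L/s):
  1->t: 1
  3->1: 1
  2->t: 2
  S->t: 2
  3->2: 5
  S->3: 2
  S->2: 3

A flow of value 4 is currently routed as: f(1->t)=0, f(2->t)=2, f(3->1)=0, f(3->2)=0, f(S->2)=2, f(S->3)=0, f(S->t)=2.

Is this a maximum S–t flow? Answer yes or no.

No

Residual path S->3->1->t has bottleneck 1 > 0.
Pushing 1 along it raises the flow to 5, so the given flow is not maximum.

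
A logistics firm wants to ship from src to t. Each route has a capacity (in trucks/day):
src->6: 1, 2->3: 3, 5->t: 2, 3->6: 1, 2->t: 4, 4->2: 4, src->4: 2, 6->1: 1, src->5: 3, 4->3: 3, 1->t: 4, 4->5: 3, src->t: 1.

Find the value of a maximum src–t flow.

6

Augment src->t: bottleneck 1. Total 1.
Augment src->5->t: bottleneck 2. Total 3.
Augment src->4->2->t: bottleneck 2. Total 5.
Augment src->6->1->t: bottleneck 1. Total 6.
No augmenting path remains in the residual graph.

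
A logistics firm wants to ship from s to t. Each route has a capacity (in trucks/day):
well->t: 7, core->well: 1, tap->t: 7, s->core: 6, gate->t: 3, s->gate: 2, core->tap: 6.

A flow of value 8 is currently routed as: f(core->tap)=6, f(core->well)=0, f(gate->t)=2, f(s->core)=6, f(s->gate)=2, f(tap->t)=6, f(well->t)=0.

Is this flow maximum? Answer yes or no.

Residual reachable from s: {s}; t is not reachable.
Saturated cut: s->core, s->gate with total capacity 8 = current flow value. Flow is maximum.

Yes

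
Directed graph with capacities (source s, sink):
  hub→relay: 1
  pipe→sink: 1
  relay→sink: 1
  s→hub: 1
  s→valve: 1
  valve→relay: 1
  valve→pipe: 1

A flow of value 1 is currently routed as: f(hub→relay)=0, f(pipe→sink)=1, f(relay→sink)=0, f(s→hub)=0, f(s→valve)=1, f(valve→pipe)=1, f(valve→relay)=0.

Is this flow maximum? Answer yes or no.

No

Residual path s→hub→relay→sink has bottleneck 1 > 0.
Pushing 1 along it raises the flow to 2, so the given flow is not maximum.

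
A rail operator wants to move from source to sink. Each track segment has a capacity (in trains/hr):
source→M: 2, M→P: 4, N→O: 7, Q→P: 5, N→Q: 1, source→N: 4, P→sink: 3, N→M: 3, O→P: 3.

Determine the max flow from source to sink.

3

Augment source→M→P→sink: bottleneck 2. Total 2.
Augment source→N→O→P→sink: bottleneck 1. Total 3.
No augmenting path remains in the residual graph.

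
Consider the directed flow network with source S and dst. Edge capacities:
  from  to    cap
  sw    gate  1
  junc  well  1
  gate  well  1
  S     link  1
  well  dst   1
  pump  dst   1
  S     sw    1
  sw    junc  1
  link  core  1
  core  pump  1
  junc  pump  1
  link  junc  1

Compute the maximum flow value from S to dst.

2

Augment S→sw→gate→well→dst: bottleneck 1. Total 1.
Augment S→link→junc→pump→dst: bottleneck 1. Total 2.
No augmenting path remains in the residual graph.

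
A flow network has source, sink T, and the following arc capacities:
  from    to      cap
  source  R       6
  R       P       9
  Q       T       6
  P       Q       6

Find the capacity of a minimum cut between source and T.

6

Max flow = 6 (via 1 augmenting path).
In the residual at optimum, the set reachable from source is {source}.
Cut edges: source->R (cap 6). Sum = 6.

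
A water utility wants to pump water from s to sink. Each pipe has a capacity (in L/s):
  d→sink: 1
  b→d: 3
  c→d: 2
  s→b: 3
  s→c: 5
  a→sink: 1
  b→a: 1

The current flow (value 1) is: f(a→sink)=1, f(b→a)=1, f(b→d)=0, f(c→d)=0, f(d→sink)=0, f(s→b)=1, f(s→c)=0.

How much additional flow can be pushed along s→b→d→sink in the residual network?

1

Residual capacities along the path: s→b: 2, b→d: 3, d→sink: 1.
Minimum is 1.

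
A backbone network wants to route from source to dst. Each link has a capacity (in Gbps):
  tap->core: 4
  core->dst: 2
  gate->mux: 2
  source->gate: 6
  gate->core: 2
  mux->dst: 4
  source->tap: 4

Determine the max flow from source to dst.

4

Augment source->gate->mux->dst: bottleneck 2. Total 2.
Augment source->gate->core->dst: bottleneck 2. Total 4.
No augmenting path remains in the residual graph.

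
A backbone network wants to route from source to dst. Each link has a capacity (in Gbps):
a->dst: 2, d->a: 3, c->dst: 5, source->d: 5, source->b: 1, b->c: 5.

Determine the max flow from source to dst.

3

Augment source->b->c->dst: bottleneck 1. Total 1.
Augment source->d->a->dst: bottleneck 2. Total 3.
No augmenting path remains in the residual graph.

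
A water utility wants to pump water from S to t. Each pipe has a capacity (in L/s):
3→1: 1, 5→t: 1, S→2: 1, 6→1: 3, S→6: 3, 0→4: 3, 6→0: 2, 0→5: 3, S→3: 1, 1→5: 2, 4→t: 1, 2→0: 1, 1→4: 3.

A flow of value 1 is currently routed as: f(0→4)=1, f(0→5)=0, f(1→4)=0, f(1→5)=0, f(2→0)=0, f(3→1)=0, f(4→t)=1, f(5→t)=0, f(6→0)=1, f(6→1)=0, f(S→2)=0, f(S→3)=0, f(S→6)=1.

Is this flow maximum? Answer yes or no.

Residual path S→6→0→5→t has bottleneck 1 > 0.
Pushing 1 along it raises the flow to 2, so the given flow is not maximum.

No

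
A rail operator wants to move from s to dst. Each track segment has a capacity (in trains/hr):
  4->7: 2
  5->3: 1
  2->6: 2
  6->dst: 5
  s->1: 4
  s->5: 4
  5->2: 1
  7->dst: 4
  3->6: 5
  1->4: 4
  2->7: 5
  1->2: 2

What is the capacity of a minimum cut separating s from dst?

Max flow = 6 (via 4 augmenting paths).
In the residual at optimum, the set reachable from s is {5, s}.
Cut edges: s->1 (cap 4), 5->2 (cap 1), 5->3 (cap 1). Sum = 6.

6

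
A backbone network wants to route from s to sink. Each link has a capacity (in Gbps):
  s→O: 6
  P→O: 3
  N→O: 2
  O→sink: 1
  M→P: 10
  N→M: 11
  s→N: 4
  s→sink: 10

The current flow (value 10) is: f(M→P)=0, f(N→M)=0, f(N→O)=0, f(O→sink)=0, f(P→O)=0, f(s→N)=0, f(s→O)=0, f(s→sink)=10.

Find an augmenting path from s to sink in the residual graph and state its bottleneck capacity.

Residual along s→O→sink: s→O: 6, O→sink: 1.
Bottleneck = min = 1.

s→O→sink, bottleneck 1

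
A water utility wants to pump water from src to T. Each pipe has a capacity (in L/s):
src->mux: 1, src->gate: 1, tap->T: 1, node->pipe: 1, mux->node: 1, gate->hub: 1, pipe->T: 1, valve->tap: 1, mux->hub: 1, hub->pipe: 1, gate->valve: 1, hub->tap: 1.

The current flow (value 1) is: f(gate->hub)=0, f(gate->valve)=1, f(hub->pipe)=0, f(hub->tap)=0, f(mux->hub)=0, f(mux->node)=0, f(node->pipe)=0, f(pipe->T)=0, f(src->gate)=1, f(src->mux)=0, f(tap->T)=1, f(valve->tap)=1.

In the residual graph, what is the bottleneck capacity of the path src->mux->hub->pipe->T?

Residual capacities along the path: src->mux: 1, mux->hub: 1, hub->pipe: 1, pipe->T: 1.
Minimum is 1.

1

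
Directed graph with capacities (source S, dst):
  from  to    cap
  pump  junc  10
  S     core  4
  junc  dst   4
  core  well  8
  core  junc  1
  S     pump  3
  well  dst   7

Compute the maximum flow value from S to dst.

7

Augment S->pump->junc->dst: bottleneck 3. Total 3.
Augment S->core->junc->dst: bottleneck 1. Total 4.
Augment S->core->well->dst: bottleneck 3. Total 7.
No augmenting path remains in the residual graph.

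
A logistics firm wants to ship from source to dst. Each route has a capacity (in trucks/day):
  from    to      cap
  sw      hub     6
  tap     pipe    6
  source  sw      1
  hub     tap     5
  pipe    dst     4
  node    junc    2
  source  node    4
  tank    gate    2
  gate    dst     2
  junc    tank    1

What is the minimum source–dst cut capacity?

Max flow = 2 (via 2 augmenting paths).
In the residual at optimum, the set reachable from source is {junc, node, source}.
Cut edges: junc->tank (cap 1), source->sw (cap 1). Sum = 2.

2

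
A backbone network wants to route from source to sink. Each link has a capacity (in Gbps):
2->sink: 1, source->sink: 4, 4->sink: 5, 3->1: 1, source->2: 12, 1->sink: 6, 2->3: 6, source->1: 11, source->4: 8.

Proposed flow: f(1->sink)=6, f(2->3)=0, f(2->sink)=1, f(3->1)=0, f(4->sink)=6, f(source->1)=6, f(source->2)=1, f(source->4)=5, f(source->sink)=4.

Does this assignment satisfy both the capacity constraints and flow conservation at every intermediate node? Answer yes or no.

No

Capacity violated on 4->sink: flow 6 > capacity 5.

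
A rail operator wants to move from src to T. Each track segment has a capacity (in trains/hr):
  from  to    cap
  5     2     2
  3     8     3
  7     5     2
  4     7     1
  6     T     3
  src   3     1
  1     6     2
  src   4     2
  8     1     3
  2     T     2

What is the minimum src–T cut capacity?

Max flow = 2 (via 2 augmenting paths).
In the residual at optimum, the set reachable from src is {4, src}.
Cut edges: 4->7 (cap 1), src->3 (cap 1). Sum = 2.

2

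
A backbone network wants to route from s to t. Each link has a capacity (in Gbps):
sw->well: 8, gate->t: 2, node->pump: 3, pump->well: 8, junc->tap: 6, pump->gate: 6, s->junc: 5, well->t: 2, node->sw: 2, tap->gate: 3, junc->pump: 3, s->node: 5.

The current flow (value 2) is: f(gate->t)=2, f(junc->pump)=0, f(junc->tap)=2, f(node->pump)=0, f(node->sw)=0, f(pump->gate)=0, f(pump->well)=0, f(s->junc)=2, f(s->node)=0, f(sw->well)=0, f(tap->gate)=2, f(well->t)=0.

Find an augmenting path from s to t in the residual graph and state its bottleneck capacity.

s->junc->pump->well->t, bottleneck 2

Residual along s->junc->pump->well->t: s->junc: 3, junc->pump: 3, pump->well: 8, well->t: 2.
Bottleneck = min = 2.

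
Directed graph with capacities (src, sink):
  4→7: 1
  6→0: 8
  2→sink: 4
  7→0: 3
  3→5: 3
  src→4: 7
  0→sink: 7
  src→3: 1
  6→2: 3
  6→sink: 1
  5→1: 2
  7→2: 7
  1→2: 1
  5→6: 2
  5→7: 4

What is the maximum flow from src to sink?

Augment src→3→5→6→sink: bottleneck 1. Total 1.
Augment src→4→7→2→sink: bottleneck 1. Total 2.
No augmenting path remains in the residual graph.

2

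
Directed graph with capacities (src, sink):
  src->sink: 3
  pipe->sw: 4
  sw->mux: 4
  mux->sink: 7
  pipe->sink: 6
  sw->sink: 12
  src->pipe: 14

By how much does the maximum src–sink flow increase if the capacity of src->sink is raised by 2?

2

Original max flow = 13.
After raising cap(src->sink), augmenting paths through that edge carry 2 more units.
New max flow = 15. Increase = 2.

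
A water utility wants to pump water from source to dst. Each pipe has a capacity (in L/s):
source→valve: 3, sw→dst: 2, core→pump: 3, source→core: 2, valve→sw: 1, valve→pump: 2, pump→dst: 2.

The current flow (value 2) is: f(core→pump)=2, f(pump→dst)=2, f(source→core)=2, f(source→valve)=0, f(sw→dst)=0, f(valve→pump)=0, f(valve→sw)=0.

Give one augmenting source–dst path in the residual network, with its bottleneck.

Residual along source→valve→sw→dst: source→valve: 3, valve→sw: 1, sw→dst: 2.
Bottleneck = min = 1.

source→valve→sw→dst, bottleneck 1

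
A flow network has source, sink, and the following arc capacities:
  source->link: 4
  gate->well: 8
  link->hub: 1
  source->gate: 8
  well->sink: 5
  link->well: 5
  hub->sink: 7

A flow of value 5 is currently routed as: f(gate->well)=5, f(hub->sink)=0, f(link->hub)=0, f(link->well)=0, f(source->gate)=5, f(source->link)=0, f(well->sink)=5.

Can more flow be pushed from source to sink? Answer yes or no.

Yes

Residual path source->link->hub->sink has bottleneck 1 > 0.
Pushing 1 along it raises the flow to 6, so the given flow is not maximum.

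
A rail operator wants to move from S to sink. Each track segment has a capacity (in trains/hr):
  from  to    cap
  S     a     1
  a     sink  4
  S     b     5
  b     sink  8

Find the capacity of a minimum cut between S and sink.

6

Max flow = 6 (via 2 augmenting paths).
In the residual at optimum, the set reachable from S is {S}.
Cut edges: S->a (cap 1), S->b (cap 5). Sum = 6.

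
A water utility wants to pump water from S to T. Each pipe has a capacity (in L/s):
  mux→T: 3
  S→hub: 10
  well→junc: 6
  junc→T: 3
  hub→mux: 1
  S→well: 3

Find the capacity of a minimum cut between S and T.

4

Max flow = 4 (via 2 augmenting paths).
In the residual at optimum, the set reachable from S is {S, hub}.
Cut edges: hub→mux (cap 1), S→well (cap 3). Sum = 4.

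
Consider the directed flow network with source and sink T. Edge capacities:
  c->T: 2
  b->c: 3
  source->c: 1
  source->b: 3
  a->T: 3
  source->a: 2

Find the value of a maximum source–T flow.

4

Augment source->a->T: bottleneck 2. Total 2.
Augment source->c->T: bottleneck 1. Total 3.
Augment source->b->c->T: bottleneck 1. Total 4.
No augmenting path remains in the residual graph.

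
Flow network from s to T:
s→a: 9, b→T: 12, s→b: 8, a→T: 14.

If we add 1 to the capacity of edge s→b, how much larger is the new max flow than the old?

Original max flow = 17.
After raising cap(s→b), augmenting paths through that edge carry 1 more unit.
New max flow = 18. Increase = 1.

1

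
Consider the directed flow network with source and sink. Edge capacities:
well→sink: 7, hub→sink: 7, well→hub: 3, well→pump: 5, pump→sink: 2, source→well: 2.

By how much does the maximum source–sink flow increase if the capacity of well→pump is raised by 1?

Original max flow = 2.
Edge well→pump does not cross the min cut (source side {source}), so extra capacity there cannot help.
New max flow = 2. Increase = 0.

0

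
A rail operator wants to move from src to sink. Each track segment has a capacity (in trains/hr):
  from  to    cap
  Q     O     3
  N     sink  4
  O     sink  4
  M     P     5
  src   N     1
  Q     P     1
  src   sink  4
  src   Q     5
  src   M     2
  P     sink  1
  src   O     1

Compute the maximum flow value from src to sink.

10

Augment src→sink: bottleneck 4. Total 4.
Augment src→N→sink: bottleneck 1. Total 5.
Augment src→O→sink: bottleneck 1. Total 6.
Augment src→Q→O→sink: bottleneck 3. Total 9.
Augment src→Q→P→sink: bottleneck 1. Total 10.
No augmenting path remains in the residual graph.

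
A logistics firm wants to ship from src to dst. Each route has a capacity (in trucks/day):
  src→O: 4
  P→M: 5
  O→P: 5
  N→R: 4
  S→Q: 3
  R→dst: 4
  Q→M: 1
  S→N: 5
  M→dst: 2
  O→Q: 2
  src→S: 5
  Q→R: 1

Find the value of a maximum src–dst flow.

6

Augment src→S→N→R→dst: bottleneck 4. Total 4.
Augment src→S→Q→M→dst: bottleneck 1. Total 5.
Augment src→O→P→M→dst: bottleneck 1. Total 6.
No augmenting path remains in the residual graph.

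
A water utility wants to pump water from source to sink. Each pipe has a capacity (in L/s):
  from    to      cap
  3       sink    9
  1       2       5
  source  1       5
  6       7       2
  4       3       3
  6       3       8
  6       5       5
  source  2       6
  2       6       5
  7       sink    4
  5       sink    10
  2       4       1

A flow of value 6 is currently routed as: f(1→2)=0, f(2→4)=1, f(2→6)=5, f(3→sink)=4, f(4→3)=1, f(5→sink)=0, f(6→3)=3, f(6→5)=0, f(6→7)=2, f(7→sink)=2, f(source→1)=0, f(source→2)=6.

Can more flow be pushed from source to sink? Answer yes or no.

Residual reachable from source: {1, 2, source}; sink is not reachable.
Saturated cut: 2→6, 2→4 with total capacity 6 = current flow value. Flow is maximum.

No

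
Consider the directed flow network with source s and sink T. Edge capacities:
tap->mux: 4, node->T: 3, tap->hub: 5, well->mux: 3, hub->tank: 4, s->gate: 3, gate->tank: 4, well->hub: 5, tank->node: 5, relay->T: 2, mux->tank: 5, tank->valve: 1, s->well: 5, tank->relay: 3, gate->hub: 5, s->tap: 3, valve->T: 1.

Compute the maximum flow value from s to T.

Augment s->gate->tank->valve->T: bottleneck 1. Total 1.
Augment s->gate->tank->relay->T: bottleneck 2. Total 3.
Augment s->well->mux->tank->node->T: bottleneck 3. Total 6.
No augmenting path remains in the residual graph.

6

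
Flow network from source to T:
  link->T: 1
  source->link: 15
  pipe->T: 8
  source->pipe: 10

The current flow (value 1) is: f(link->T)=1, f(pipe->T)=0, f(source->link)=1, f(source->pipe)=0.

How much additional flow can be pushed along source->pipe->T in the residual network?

8

Residual capacities along the path: source->pipe: 10, pipe->T: 8.
Minimum is 8.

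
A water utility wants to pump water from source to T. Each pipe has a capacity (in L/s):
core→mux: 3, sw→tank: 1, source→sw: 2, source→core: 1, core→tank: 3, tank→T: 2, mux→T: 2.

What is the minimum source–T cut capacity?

Max flow = 2 (via 2 augmenting paths).
In the residual at optimum, the set reachable from source is {source, sw}.
Cut edges: source→core (cap 1), sw→tank (cap 1). Sum = 2.

2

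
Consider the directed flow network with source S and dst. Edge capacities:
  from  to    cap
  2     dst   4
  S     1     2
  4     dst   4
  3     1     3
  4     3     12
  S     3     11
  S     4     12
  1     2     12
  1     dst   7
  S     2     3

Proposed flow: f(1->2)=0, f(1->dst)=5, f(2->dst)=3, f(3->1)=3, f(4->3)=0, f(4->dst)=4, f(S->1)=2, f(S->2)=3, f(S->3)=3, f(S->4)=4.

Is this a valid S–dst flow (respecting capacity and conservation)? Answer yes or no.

Every edge has 0 ≤ f(e) ≤ cap(e).
At each intermediate node, inflow equals outflow.

Yes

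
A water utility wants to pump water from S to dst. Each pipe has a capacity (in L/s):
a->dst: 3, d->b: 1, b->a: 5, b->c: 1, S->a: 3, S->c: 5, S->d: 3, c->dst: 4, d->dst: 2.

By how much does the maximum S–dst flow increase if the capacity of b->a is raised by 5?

0

Original max flow = 9.
Edge b->a does not cross the min cut (source side {S, a, b, c, d}), so extra capacity there cannot help.
New max flow = 9. Increase = 0.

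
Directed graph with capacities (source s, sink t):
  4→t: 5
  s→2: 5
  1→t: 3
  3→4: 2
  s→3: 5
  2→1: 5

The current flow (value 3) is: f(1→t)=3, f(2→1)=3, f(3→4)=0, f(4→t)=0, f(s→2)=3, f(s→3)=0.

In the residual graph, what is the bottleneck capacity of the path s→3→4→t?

2

Residual capacities along the path: s→3: 5, 3→4: 2, 4→t: 5.
Minimum is 2.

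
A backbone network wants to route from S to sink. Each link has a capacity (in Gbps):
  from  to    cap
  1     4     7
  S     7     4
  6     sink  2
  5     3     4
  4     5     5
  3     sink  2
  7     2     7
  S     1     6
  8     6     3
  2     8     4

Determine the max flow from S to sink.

Augment S->1->4->5->3->sink: bottleneck 2. Total 2.
Augment S->7->2->8->6->sink: bottleneck 2. Total 4.
No augmenting path remains in the residual graph.

4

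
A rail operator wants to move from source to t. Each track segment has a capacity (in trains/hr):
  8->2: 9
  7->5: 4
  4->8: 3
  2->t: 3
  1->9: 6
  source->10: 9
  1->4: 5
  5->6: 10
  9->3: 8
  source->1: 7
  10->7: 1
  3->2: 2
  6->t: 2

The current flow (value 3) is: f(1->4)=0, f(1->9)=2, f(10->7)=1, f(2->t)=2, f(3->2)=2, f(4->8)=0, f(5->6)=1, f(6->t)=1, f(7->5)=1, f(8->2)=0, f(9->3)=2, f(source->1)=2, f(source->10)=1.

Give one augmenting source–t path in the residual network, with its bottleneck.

source->1->4->8->2->t, bottleneck 1

Residual along source->1->4->8->2->t: source->1: 5, 1->4: 5, 4->8: 3, 8->2: 9, 2->t: 1.
Bottleneck = min = 1.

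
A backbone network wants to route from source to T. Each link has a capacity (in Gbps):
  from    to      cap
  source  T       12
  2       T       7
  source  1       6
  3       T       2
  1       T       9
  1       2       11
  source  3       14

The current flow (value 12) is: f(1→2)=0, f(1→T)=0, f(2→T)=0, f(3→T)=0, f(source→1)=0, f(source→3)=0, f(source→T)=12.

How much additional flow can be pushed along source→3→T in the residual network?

Residual capacities along the path: source→3: 14, 3→T: 2.
Minimum is 2.

2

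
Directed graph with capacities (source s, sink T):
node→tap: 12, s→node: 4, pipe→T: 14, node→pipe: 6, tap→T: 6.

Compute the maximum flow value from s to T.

4

Augment s→node→pipe→T: bottleneck 4. Total 4.
No augmenting path remains in the residual graph.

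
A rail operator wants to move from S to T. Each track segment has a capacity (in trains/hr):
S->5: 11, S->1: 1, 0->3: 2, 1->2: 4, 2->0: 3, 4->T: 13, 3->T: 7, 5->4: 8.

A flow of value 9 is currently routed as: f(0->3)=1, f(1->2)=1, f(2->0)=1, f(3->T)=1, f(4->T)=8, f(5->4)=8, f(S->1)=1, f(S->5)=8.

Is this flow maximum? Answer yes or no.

Residual reachable from S: {5, S}; T is not reachable.
Saturated cut: 5->4, S->1 with total capacity 9 = current flow value. Flow is maximum.

Yes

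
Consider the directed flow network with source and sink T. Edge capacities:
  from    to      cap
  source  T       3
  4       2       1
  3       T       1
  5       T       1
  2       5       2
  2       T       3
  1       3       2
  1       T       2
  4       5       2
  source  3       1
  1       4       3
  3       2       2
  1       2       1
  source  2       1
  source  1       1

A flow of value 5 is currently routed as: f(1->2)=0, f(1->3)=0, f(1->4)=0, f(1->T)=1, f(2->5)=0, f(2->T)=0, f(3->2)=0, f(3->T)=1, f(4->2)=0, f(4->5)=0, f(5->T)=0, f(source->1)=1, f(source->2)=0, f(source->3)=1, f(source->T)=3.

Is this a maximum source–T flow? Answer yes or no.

No

Residual path source->2->T has bottleneck 1 > 0.
Pushing 1 along it raises the flow to 6, so the given flow is not maximum.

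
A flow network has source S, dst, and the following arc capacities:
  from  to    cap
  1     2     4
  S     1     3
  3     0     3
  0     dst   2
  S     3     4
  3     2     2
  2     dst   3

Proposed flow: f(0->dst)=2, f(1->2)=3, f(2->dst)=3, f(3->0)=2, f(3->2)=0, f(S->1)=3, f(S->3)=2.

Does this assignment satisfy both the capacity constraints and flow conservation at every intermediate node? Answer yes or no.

Yes

Every edge has 0 ≤ f(e) ≤ cap(e).
At each intermediate node, inflow equals outflow.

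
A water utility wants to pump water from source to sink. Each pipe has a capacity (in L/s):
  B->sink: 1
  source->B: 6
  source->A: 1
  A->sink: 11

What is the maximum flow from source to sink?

2

Augment source->B->sink: bottleneck 1. Total 1.
Augment source->A->sink: bottleneck 1. Total 2.
No augmenting path remains in the residual graph.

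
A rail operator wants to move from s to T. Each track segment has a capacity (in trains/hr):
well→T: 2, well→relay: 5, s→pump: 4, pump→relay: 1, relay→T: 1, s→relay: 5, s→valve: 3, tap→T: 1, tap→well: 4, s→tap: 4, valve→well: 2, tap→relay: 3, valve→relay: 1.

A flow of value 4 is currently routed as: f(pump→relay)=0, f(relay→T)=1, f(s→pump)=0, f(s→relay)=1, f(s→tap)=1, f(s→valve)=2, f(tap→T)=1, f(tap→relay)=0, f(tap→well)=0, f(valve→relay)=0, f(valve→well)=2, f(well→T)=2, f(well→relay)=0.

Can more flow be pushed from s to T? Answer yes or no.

No

Residual reachable from s: {pump, relay, s, tap, valve, well}; T is not reachable.
Saturated cut: tap→T, well→T, relay→T with total capacity 4 = current flow value. Flow is maximum.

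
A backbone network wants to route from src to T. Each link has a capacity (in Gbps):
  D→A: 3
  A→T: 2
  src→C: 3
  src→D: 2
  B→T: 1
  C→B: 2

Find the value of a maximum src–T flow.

3

Augment src→C→B→T: bottleneck 1. Total 1.
Augment src→D→A→T: bottleneck 2. Total 3.
No augmenting path remains in the residual graph.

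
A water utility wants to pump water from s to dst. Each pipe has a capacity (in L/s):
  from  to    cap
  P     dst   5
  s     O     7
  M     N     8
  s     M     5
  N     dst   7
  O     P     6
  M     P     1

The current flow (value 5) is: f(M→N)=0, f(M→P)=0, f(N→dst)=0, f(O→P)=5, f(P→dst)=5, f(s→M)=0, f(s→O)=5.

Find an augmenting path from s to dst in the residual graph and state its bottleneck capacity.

s→M→N→dst, bottleneck 5

Residual along s→M→N→dst: s→M: 5, M→N: 8, N→dst: 7.
Bottleneck = min = 5.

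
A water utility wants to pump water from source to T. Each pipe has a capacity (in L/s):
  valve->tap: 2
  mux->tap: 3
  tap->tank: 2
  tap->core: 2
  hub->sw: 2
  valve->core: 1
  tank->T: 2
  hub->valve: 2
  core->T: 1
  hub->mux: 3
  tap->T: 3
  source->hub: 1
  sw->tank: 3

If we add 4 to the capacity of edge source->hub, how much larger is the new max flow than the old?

4

Original max flow = 1.
After raising cap(source->hub), augmenting paths through that edge carry 4 more units.
New max flow = 5. Increase = 4.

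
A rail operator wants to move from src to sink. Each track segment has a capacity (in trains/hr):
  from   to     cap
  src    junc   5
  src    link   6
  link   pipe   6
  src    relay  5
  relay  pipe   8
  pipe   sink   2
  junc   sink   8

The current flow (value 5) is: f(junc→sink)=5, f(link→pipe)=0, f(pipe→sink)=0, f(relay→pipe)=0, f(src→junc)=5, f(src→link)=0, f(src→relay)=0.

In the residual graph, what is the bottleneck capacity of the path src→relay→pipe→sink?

2

Residual capacities along the path: src→relay: 5, relay→pipe: 8, pipe→sink: 2.
Minimum is 2.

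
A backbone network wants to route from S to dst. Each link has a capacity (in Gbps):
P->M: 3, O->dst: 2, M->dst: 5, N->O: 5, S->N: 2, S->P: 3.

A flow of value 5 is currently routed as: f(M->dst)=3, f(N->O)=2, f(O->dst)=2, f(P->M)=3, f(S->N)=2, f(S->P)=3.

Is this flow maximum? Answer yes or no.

Residual reachable from S: {S}; dst is not reachable.
Saturated cut: S->N, S->P with total capacity 5 = current flow value. Flow is maximum.

Yes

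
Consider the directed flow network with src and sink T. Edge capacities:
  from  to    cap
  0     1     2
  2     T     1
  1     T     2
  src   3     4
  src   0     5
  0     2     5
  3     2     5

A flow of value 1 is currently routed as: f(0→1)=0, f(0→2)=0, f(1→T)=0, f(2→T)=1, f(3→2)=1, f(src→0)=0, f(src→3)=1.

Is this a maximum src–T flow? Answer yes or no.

Residual path src→0→1→T has bottleneck 2 > 0.
Pushing 2 along it raises the flow to 3, so the given flow is not maximum.

No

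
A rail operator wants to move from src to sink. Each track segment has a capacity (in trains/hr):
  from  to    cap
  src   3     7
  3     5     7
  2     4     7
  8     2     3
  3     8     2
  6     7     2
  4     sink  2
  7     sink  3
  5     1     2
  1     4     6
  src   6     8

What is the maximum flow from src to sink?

Augment src→6→7→sink: bottleneck 2. Total 2.
Augment src→3→5→1→4→sink: bottleneck 2. Total 4.
No augmenting path remains in the residual graph.

4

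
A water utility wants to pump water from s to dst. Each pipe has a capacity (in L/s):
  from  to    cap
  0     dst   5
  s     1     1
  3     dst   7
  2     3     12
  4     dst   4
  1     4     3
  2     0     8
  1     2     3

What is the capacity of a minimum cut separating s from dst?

1

Max flow = 1 (via 1 augmenting path).
In the residual at optimum, the set reachable from s is {s}.
Cut edges: s→1 (cap 1). Sum = 1.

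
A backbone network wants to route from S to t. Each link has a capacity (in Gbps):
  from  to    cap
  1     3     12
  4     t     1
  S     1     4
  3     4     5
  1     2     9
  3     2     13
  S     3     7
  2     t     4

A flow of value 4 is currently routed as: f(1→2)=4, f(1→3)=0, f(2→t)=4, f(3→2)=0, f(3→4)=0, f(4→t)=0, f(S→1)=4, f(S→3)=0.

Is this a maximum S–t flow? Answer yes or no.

Residual path S→3→4→t has bottleneck 1 > 0.
Pushing 1 along it raises the flow to 5, so the given flow is not maximum.

No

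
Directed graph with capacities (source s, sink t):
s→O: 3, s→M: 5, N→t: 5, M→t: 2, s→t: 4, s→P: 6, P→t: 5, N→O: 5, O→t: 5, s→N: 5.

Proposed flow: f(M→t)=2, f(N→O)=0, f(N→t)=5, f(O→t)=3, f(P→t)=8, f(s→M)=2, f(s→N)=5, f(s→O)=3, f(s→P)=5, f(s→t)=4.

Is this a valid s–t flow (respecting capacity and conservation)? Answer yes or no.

Capacity violated on P→t: flow 8 > capacity 5.

No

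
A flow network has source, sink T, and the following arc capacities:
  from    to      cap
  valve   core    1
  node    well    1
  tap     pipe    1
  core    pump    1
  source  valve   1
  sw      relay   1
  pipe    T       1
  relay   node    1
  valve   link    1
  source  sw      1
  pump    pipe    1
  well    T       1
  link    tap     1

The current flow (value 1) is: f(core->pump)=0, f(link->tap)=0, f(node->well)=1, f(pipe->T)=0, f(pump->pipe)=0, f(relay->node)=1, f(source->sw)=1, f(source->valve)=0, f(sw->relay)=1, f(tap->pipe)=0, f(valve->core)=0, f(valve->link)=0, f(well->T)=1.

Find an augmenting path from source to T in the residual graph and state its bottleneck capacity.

Residual along source->valve->link->tap->pipe->T: source->valve: 1, valve->link: 1, link->tap: 1, tap->pipe: 1, pipe->T: 1.
Bottleneck = min = 1.

source->valve->link->tap->pipe->T, bottleneck 1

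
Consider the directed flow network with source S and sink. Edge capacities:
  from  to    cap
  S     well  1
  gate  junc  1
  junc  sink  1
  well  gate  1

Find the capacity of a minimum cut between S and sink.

1

Max flow = 1 (via 1 augmenting path).
In the residual at optimum, the set reachable from S is {S}.
Cut edges: S→well (cap 1). Sum = 1.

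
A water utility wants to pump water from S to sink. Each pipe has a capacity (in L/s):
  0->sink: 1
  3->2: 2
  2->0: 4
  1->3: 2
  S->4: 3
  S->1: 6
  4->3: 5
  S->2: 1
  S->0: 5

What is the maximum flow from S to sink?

Augment S->0->sink: bottleneck 1. Total 1.
No augmenting path remains in the residual graph.

1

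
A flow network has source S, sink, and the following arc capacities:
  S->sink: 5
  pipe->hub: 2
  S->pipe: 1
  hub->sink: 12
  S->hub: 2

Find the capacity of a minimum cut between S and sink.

8

Max flow = 8 (via 3 augmenting paths).
In the residual at optimum, the set reachable from S is {S}.
Cut edges: S->pipe (cap 1), S->hub (cap 2), S->sink (cap 5). Sum = 8.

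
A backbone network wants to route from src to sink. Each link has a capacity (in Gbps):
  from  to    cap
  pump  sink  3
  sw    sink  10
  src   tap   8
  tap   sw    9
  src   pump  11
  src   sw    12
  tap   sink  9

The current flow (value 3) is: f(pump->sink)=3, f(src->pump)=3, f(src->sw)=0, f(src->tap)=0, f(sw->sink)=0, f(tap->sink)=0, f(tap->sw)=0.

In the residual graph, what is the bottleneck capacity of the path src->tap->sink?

Residual capacities along the path: src->tap: 8, tap->sink: 9.
Minimum is 8.

8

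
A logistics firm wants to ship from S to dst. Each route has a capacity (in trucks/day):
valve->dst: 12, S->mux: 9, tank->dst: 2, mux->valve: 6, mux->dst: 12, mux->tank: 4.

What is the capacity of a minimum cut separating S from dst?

9

Max flow = 9 (via 1 augmenting path).
In the residual at optimum, the set reachable from S is {S}.
Cut edges: S->mux (cap 9). Sum = 9.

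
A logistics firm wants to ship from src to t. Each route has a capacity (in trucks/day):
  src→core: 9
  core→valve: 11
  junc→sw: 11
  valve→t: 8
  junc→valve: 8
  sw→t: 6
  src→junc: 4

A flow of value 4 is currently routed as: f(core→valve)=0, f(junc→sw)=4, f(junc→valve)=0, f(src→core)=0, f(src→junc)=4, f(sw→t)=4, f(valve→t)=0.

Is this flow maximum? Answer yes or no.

Residual path src→core→valve→t has bottleneck 8 > 0.
Pushing 8 along it raises the flow to 12, so the given flow is not maximum.

No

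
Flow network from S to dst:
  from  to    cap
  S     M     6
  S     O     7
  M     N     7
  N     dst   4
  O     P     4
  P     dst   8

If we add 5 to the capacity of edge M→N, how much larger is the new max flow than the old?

Original max flow = 8.
Edge M→N does not cross the min cut (source side {M, N, O, S}), so extra capacity there cannot help.
New max flow = 8. Increase = 0.

0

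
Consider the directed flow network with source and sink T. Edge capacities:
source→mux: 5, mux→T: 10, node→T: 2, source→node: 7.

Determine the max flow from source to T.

Augment source→node→T: bottleneck 2. Total 2.
Augment source→mux→T: bottleneck 5. Total 7.
No augmenting path remains in the residual graph.

7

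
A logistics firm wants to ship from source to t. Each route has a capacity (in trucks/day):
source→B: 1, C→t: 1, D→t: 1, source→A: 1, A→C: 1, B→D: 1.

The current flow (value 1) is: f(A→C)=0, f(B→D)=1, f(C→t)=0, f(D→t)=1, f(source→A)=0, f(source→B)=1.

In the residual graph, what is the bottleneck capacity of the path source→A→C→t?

Residual capacities along the path: source→A: 1, A→C: 1, C→t: 1.
Minimum is 1.

1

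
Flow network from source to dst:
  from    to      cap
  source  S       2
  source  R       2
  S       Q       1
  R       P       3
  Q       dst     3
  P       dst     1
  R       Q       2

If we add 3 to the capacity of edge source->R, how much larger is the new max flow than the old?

1

Original max flow = 3.
After raising cap(source->R), augmenting paths through that edge carry 1 more unit.
New max flow = 4. Increase = 1.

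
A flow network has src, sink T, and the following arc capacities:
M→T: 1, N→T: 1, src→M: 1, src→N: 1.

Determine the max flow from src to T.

2

Augment src→M→T: bottleneck 1. Total 1.
Augment src→N→T: bottleneck 1. Total 2.
No augmenting path remains in the residual graph.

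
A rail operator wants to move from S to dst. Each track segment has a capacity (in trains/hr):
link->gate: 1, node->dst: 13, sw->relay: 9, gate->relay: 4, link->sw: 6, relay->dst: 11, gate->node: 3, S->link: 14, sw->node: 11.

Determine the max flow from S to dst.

Augment S->link->gate->relay->dst: bottleneck 1. Total 1.
Augment S->link->sw->relay->dst: bottleneck 6. Total 7.
No augmenting path remains in the residual graph.

7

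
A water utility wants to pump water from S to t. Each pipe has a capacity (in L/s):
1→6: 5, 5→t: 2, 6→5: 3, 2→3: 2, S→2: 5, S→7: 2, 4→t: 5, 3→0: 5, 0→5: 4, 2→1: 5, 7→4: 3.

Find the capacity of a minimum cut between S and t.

4

Max flow = 4 (via 2 augmenting paths).
In the residual at optimum, the set reachable from S is {0, 1, 2, 3, 5, 6, S}.
Cut edges: S→7 (cap 2), 5→t (cap 2). Sum = 4.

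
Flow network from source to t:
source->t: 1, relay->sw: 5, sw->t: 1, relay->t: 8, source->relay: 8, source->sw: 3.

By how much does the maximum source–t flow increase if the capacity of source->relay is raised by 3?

0

Original max flow = 10.
Even with extra capacity on source->relay, another cut of capacity 10 remains binding.
New max flow = 10. Increase = 0.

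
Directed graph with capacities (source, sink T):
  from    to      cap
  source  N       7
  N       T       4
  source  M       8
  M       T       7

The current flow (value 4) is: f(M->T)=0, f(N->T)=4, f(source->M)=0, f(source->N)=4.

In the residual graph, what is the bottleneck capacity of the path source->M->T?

Residual capacities along the path: source->M: 8, M->T: 7.
Minimum is 7.

7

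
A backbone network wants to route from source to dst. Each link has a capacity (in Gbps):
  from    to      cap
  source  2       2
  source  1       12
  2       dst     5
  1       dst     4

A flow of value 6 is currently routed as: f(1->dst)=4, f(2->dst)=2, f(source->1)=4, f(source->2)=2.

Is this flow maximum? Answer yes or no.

Residual reachable from source: {1, source}; dst is not reachable.
Saturated cut: source->2, 1->dst with total capacity 6 = current flow value. Flow is maximum.

Yes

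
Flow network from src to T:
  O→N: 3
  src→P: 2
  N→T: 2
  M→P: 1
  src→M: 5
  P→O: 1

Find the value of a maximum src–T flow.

Augment src→P→O→N→T: bottleneck 1. Total 1.
No augmenting path remains in the residual graph.

1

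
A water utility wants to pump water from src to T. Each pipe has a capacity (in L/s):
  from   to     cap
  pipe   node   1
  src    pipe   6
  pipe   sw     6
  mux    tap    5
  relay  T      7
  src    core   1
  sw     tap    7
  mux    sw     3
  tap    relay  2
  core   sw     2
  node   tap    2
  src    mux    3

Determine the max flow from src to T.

2

Augment src→mux→tap→relay→T: bottleneck 2. Total 2.
No augmenting path remains in the residual graph.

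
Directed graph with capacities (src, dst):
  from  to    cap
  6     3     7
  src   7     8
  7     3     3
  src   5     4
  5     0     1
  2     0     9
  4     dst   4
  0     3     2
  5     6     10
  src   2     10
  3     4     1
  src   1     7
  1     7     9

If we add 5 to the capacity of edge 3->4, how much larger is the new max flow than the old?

3

Original max flow = 1.
After raising cap(3->4), augmenting paths through that edge carry 3 more units.
New max flow = 4. Increase = 3.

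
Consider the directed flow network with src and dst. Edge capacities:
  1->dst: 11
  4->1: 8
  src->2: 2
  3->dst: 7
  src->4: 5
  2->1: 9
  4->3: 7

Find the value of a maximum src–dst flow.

Augment src->4->3->dst: bottleneck 5. Total 5.
Augment src->2->1->dst: bottleneck 2. Total 7.
No augmenting path remains in the residual graph.

7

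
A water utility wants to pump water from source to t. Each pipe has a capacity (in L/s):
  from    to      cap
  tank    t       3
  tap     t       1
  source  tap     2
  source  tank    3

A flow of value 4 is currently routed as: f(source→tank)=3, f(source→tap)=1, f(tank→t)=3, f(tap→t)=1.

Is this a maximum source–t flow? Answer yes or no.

Yes

Residual reachable from source: {source, tap}; t is not reachable.
Saturated cut: source→tank, tap→t with total capacity 4 = current flow value. Flow is maximum.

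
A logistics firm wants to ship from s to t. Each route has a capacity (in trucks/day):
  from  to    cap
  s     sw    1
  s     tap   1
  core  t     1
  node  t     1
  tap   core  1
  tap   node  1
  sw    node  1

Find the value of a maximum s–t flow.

Augment s->tap->core->t: bottleneck 1. Total 1.
Augment s->sw->node->t: bottleneck 1. Total 2.
No augmenting path remains in the residual graph.

2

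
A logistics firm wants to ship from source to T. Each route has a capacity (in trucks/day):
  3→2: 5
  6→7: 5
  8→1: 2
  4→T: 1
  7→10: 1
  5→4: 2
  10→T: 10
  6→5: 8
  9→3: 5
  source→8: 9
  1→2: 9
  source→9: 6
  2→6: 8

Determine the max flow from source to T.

Augment source→9→3→2→6→7→10→T: bottleneck 1. Total 1.
Augment source→9→3→2→6→5→4→T: bottleneck 1. Total 2.
No augmenting path remains in the residual graph.

2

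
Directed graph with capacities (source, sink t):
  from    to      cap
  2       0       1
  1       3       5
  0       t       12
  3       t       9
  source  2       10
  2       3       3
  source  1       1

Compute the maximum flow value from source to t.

5

Augment source->1->3->t: bottleneck 1. Total 1.
Augment source->2->3->t: bottleneck 3. Total 4.
Augment source->2->0->t: bottleneck 1. Total 5.
No augmenting path remains in the residual graph.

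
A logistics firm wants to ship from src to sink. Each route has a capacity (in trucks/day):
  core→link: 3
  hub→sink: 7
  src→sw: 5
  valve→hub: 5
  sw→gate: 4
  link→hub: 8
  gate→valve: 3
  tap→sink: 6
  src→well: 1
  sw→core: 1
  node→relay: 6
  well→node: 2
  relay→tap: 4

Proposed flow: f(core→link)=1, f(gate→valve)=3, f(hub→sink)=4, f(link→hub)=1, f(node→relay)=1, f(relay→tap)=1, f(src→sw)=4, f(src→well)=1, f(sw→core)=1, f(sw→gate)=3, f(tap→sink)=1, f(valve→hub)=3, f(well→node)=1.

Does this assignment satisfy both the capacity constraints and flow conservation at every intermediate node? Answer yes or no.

Yes

Every edge has 0 ≤ f(e) ≤ cap(e).
At each intermediate node, inflow equals outflow.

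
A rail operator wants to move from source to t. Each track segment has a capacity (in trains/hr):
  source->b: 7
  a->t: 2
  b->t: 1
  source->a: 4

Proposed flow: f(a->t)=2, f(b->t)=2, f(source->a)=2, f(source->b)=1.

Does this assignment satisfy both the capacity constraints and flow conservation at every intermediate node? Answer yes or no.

Capacity violated on b->t: flow 2 > capacity 1.

No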